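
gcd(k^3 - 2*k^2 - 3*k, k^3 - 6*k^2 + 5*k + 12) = k^2 - 2*k - 3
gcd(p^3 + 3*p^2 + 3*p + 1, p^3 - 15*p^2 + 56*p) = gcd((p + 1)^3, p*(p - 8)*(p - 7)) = 1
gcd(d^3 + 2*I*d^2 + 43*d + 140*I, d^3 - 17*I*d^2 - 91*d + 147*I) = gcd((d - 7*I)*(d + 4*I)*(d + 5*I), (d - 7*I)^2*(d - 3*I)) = d - 7*I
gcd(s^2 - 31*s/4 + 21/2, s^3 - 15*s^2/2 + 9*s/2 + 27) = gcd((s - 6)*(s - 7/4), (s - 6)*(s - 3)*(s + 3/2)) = s - 6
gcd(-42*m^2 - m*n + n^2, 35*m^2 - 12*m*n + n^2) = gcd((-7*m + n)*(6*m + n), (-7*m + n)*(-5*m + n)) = 7*m - n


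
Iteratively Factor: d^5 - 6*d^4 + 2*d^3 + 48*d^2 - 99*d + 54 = (d + 3)*(d^4 - 9*d^3 + 29*d^2 - 39*d + 18) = (d - 1)*(d + 3)*(d^3 - 8*d^2 + 21*d - 18) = (d - 2)*(d - 1)*(d + 3)*(d^2 - 6*d + 9) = (d - 3)*(d - 2)*(d - 1)*(d + 3)*(d - 3)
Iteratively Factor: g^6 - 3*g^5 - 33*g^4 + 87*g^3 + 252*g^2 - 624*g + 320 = (g + 4)*(g^5 - 7*g^4 - 5*g^3 + 107*g^2 - 176*g + 80) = (g - 4)*(g + 4)*(g^4 - 3*g^3 - 17*g^2 + 39*g - 20) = (g - 4)*(g + 4)^2*(g^3 - 7*g^2 + 11*g - 5) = (g - 4)*(g - 1)*(g + 4)^2*(g^2 - 6*g + 5) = (g - 4)*(g - 1)^2*(g + 4)^2*(g - 5)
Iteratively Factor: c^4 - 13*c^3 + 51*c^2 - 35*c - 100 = (c - 5)*(c^3 - 8*c^2 + 11*c + 20) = (c - 5)^2*(c^2 - 3*c - 4) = (c - 5)^2*(c - 4)*(c + 1)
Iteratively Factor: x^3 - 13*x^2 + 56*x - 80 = (x - 4)*(x^2 - 9*x + 20) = (x - 4)^2*(x - 5)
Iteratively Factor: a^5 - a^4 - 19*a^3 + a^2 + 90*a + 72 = (a - 3)*(a^4 + 2*a^3 - 13*a^2 - 38*a - 24) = (a - 3)*(a + 1)*(a^3 + a^2 - 14*a - 24) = (a - 3)*(a + 1)*(a + 2)*(a^2 - a - 12) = (a - 4)*(a - 3)*(a + 1)*(a + 2)*(a + 3)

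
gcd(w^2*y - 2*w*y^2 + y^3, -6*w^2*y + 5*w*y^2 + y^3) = -w*y + y^2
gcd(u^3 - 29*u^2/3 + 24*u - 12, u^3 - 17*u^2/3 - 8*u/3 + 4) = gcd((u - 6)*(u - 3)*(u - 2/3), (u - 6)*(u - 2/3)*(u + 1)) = u^2 - 20*u/3 + 4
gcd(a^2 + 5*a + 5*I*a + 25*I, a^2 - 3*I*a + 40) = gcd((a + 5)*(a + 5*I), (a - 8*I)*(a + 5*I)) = a + 5*I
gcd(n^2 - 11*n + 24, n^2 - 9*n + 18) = n - 3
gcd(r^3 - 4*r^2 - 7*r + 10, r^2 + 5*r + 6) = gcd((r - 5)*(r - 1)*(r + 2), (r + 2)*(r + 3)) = r + 2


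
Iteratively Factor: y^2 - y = (y)*(y - 1)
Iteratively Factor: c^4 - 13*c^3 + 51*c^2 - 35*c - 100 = (c - 4)*(c^3 - 9*c^2 + 15*c + 25) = (c - 5)*(c - 4)*(c^2 - 4*c - 5) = (c - 5)^2*(c - 4)*(c + 1)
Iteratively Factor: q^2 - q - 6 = (q + 2)*(q - 3)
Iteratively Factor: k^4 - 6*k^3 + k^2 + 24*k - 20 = (k - 1)*(k^3 - 5*k^2 - 4*k + 20) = (k - 1)*(k + 2)*(k^2 - 7*k + 10) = (k - 5)*(k - 1)*(k + 2)*(k - 2)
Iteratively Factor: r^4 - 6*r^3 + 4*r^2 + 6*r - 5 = (r - 1)*(r^3 - 5*r^2 - r + 5) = (r - 5)*(r - 1)*(r^2 - 1) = (r - 5)*(r - 1)^2*(r + 1)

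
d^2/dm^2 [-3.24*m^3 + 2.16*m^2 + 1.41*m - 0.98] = 4.32 - 19.44*m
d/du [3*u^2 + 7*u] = 6*u + 7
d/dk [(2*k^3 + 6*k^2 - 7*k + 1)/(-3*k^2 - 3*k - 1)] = (-6*k^4 - 12*k^3 - 45*k^2 - 6*k + 10)/(9*k^4 + 18*k^3 + 15*k^2 + 6*k + 1)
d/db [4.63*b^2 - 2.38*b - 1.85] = 9.26*b - 2.38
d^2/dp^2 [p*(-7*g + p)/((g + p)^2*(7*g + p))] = 2*(784*g^4 - 245*g^3*p - 189*g^2*p^2 - 23*g*p^3 + p^4)/(343*g^7 + 1519*g^6*p + 2667*g^5*p^2 + 2339*g^4*p^3 + 1061*g^3*p^4 + 237*g^2*p^5 + 25*g*p^6 + p^7)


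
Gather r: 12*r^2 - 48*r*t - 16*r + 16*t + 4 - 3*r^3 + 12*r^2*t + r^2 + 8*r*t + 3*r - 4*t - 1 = -3*r^3 + r^2*(12*t + 13) + r*(-40*t - 13) + 12*t + 3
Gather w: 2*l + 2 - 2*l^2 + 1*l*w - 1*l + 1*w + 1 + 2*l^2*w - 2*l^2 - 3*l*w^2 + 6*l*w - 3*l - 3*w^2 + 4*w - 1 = -4*l^2 - 2*l + w^2*(-3*l - 3) + w*(2*l^2 + 7*l + 5) + 2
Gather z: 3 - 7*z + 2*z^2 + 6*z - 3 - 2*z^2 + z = 0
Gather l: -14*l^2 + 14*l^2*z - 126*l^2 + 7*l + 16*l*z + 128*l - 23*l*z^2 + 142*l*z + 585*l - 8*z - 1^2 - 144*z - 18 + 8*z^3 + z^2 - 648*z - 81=l^2*(14*z - 140) + l*(-23*z^2 + 158*z + 720) + 8*z^3 + z^2 - 800*z - 100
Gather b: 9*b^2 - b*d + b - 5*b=9*b^2 + b*(-d - 4)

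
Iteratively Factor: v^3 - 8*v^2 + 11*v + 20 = (v - 4)*(v^2 - 4*v - 5) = (v - 5)*(v - 4)*(v + 1)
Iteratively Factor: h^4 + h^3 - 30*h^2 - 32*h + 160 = (h - 2)*(h^3 + 3*h^2 - 24*h - 80) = (h - 2)*(h + 4)*(h^2 - h - 20) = (h - 2)*(h + 4)^2*(h - 5)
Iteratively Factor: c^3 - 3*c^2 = (c - 3)*(c^2) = c*(c - 3)*(c)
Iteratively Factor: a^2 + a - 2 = (a - 1)*(a + 2)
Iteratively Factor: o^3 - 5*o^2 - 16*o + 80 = (o + 4)*(o^2 - 9*o + 20) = (o - 5)*(o + 4)*(o - 4)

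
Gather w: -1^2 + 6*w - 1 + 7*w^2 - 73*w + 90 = 7*w^2 - 67*w + 88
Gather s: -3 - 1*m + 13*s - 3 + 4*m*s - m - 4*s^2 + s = -2*m - 4*s^2 + s*(4*m + 14) - 6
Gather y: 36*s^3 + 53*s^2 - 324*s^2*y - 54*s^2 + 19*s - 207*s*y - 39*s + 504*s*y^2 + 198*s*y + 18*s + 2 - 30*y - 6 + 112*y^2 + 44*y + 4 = 36*s^3 - s^2 - 2*s + y^2*(504*s + 112) + y*(-324*s^2 - 9*s + 14)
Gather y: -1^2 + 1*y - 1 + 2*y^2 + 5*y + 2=2*y^2 + 6*y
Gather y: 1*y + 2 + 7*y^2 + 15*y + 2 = 7*y^2 + 16*y + 4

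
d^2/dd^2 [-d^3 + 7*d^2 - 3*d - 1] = 14 - 6*d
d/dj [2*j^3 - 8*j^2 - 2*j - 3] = 6*j^2 - 16*j - 2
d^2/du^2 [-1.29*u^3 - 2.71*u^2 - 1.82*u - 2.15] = -7.74*u - 5.42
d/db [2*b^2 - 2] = 4*b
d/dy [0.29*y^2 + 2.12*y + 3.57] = 0.58*y + 2.12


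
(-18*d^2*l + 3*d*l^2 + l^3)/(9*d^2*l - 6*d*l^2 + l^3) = (-6*d - l)/(3*d - l)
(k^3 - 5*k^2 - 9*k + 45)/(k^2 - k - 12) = (k^2 - 8*k + 15)/(k - 4)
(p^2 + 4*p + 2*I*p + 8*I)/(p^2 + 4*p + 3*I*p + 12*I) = (p + 2*I)/(p + 3*I)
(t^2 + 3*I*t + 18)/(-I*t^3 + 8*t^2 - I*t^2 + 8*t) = (-t^2 - 3*I*t - 18)/(t*(I*t^2 - 8*t + I*t - 8))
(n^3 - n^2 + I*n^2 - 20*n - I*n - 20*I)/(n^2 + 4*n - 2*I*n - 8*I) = (n^2 + n*(-5 + I) - 5*I)/(n - 2*I)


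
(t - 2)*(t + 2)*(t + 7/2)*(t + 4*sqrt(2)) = t^4 + 7*t^3/2 + 4*sqrt(2)*t^3 - 4*t^2 + 14*sqrt(2)*t^2 - 16*sqrt(2)*t - 14*t - 56*sqrt(2)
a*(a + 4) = a^2 + 4*a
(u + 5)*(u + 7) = u^2 + 12*u + 35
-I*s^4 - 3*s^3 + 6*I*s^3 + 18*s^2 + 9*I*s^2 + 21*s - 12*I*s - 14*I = (s - 7)*(s - 2*I)*(s - I)*(-I*s - I)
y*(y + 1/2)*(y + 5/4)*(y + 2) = y^4 + 15*y^3/4 + 33*y^2/8 + 5*y/4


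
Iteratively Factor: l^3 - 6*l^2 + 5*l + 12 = (l - 4)*(l^2 - 2*l - 3) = (l - 4)*(l - 3)*(l + 1)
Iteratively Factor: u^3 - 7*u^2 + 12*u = (u - 4)*(u^2 - 3*u) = u*(u - 4)*(u - 3)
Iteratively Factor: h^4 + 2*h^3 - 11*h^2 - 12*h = (h + 4)*(h^3 - 2*h^2 - 3*h) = h*(h + 4)*(h^2 - 2*h - 3) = h*(h - 3)*(h + 4)*(h + 1)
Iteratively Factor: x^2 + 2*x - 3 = (x + 3)*(x - 1)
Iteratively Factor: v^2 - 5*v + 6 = (v - 3)*(v - 2)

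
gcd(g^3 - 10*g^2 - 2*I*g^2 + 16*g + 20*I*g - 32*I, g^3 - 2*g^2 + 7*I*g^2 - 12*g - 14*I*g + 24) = g - 2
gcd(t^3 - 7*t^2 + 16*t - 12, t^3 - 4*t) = t - 2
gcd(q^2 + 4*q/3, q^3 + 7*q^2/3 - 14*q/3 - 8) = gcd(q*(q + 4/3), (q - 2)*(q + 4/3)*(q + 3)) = q + 4/3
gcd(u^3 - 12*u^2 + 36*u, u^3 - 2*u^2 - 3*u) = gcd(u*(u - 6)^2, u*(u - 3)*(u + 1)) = u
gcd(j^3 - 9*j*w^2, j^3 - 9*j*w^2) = -j^3 + 9*j*w^2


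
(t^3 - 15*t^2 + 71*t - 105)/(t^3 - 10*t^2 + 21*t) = (t - 5)/t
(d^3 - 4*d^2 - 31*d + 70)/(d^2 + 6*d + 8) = (d^3 - 4*d^2 - 31*d + 70)/(d^2 + 6*d + 8)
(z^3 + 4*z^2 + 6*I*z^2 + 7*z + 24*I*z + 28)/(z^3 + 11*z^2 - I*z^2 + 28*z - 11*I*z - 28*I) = (z + 7*I)/(z + 7)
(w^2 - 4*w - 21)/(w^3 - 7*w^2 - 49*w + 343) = (w + 3)/(w^2 - 49)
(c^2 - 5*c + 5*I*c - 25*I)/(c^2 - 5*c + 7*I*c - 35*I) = (c + 5*I)/(c + 7*I)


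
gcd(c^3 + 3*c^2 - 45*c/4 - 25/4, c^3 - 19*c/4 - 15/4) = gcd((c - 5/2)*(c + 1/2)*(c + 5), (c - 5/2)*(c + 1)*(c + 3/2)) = c - 5/2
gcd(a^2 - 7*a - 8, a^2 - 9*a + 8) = a - 8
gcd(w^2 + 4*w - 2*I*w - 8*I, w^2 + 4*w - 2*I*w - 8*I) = w^2 + w*(4 - 2*I) - 8*I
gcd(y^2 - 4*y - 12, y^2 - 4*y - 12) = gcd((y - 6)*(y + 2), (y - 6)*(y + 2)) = y^2 - 4*y - 12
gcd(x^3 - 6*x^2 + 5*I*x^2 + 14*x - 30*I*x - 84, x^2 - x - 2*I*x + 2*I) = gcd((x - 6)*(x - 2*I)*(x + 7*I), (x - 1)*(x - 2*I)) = x - 2*I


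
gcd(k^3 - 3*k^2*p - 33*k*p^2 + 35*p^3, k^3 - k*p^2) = -k + p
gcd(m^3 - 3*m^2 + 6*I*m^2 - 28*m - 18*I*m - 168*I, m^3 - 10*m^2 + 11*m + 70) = m - 7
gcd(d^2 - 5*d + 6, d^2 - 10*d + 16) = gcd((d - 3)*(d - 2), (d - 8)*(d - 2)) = d - 2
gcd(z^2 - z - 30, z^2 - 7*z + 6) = z - 6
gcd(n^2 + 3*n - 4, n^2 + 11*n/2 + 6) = n + 4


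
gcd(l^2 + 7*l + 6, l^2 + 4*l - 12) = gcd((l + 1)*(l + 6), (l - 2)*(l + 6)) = l + 6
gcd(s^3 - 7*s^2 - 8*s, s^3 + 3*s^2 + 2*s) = s^2 + s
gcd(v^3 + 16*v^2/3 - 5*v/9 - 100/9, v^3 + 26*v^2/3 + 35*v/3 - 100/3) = v^2 + 11*v/3 - 20/3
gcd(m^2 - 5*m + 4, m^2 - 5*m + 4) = m^2 - 5*m + 4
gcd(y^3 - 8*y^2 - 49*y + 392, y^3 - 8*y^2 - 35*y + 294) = y - 7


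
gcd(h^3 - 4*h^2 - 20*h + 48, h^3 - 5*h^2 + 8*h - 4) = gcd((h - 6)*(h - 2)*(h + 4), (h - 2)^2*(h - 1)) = h - 2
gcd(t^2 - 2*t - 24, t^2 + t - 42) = t - 6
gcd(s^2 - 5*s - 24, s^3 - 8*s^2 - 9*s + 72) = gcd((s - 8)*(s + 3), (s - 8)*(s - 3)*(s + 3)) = s^2 - 5*s - 24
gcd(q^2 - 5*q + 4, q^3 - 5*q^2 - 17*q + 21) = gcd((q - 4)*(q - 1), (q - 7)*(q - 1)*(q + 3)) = q - 1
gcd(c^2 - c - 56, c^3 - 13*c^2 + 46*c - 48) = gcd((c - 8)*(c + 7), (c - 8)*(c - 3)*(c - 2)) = c - 8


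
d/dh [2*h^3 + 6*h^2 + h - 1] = 6*h^2 + 12*h + 1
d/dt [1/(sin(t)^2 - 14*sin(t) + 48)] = 2*(7 - sin(t))*cos(t)/(sin(t)^2 - 14*sin(t) + 48)^2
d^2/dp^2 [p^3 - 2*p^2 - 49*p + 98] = 6*p - 4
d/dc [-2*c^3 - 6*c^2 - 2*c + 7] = -6*c^2 - 12*c - 2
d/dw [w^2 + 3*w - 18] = 2*w + 3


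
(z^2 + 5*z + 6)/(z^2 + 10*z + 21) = (z + 2)/(z + 7)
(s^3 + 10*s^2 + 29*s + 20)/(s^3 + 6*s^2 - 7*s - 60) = (s + 1)/(s - 3)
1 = 1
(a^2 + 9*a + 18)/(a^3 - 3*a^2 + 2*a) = (a^2 + 9*a + 18)/(a*(a^2 - 3*a + 2))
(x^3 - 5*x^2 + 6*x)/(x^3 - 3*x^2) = (x - 2)/x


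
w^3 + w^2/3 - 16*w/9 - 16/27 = (w - 4/3)*(w + 1/3)*(w + 4/3)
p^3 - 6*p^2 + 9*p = p*(p - 3)^2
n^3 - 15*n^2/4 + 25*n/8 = n*(n - 5/2)*(n - 5/4)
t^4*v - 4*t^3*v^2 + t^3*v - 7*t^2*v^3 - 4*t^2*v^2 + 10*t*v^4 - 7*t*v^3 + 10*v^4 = (t - 5*v)*(t - v)*(t + 2*v)*(t*v + v)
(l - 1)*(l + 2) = l^2 + l - 2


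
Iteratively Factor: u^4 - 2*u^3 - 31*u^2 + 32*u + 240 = (u + 4)*(u^3 - 6*u^2 - 7*u + 60) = (u - 4)*(u + 4)*(u^2 - 2*u - 15) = (u - 5)*(u - 4)*(u + 4)*(u + 3)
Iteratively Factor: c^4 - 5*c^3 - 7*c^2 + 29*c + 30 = (c - 3)*(c^3 - 2*c^2 - 13*c - 10) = (c - 3)*(c + 2)*(c^2 - 4*c - 5) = (c - 3)*(c + 1)*(c + 2)*(c - 5)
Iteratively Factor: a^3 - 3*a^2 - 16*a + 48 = (a - 3)*(a^2 - 16) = (a - 4)*(a - 3)*(a + 4)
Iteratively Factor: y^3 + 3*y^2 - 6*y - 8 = (y + 1)*(y^2 + 2*y - 8) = (y - 2)*(y + 1)*(y + 4)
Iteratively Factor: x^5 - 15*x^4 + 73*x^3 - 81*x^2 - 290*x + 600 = (x - 5)*(x^4 - 10*x^3 + 23*x^2 + 34*x - 120) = (x - 5)*(x - 3)*(x^3 - 7*x^2 + 2*x + 40) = (x - 5)^2*(x - 3)*(x^2 - 2*x - 8) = (x - 5)^2*(x - 4)*(x - 3)*(x + 2)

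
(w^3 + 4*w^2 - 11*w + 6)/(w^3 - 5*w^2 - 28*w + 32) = (w^2 + 5*w - 6)/(w^2 - 4*w - 32)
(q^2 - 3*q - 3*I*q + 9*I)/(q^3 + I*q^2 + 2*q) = (q^2 - 3*q - 3*I*q + 9*I)/(q*(q^2 + I*q + 2))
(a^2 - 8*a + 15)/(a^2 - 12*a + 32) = (a^2 - 8*a + 15)/(a^2 - 12*a + 32)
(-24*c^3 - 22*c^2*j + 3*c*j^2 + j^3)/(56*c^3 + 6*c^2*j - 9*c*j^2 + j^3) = (-6*c^2 - 7*c*j - j^2)/(14*c^2 + 5*c*j - j^2)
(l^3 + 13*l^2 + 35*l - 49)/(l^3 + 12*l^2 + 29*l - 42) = (l + 7)/(l + 6)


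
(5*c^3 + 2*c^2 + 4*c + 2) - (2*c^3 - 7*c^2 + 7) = 3*c^3 + 9*c^2 + 4*c - 5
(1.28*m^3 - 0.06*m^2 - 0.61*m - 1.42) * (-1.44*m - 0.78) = -1.8432*m^4 - 0.912*m^3 + 0.9252*m^2 + 2.5206*m + 1.1076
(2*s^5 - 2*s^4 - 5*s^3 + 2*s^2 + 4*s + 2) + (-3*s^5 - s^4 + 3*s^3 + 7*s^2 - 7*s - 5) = -s^5 - 3*s^4 - 2*s^3 + 9*s^2 - 3*s - 3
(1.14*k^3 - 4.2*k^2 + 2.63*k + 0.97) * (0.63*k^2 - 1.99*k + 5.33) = 0.7182*k^5 - 4.9146*k^4 + 16.0911*k^3 - 27.0086*k^2 + 12.0876*k + 5.1701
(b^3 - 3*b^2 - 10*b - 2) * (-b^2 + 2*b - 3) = -b^5 + 5*b^4 + b^3 - 9*b^2 + 26*b + 6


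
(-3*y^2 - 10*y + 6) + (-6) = -3*y^2 - 10*y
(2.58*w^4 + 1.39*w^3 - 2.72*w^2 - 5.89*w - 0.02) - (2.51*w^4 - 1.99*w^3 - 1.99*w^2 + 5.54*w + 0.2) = 0.0700000000000003*w^4 + 3.38*w^3 - 0.73*w^2 - 11.43*w - 0.22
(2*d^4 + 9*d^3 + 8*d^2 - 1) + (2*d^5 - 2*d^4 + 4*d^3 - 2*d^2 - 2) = 2*d^5 + 13*d^3 + 6*d^2 - 3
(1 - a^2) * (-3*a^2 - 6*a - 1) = 3*a^4 + 6*a^3 - 2*a^2 - 6*a - 1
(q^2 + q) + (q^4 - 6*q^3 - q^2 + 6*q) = q^4 - 6*q^3 + 7*q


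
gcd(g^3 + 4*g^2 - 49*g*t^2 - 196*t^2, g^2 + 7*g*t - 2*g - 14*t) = g + 7*t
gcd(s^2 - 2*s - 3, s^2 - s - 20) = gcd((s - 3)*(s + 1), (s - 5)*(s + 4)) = 1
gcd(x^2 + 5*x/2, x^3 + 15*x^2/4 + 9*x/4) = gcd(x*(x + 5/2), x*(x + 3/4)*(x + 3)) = x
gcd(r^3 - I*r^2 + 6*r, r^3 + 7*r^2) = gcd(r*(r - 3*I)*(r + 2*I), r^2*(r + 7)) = r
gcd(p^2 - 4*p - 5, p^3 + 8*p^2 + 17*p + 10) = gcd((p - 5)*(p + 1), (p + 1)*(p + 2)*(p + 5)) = p + 1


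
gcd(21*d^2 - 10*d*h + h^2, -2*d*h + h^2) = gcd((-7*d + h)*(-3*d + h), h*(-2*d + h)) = 1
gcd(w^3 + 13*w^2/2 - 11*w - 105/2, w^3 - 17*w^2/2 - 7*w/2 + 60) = w^2 - w/2 - 15/2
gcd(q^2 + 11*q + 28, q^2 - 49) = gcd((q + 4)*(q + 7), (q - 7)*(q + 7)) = q + 7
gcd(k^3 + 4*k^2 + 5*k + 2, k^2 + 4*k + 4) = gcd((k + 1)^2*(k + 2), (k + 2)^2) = k + 2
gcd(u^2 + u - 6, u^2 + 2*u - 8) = u - 2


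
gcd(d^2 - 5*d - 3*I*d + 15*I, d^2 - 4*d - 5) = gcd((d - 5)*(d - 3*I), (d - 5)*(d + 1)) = d - 5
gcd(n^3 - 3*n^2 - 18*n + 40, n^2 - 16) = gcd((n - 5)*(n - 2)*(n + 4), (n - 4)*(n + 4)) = n + 4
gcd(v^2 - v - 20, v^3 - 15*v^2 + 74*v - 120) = v - 5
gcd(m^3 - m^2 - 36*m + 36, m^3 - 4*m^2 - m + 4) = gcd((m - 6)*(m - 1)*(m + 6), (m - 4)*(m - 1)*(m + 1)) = m - 1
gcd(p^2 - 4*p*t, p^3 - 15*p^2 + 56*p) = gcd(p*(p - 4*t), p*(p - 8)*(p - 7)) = p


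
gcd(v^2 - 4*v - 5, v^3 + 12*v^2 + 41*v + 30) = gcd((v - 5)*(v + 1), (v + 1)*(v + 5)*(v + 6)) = v + 1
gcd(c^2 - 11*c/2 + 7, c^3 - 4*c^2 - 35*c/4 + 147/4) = c - 7/2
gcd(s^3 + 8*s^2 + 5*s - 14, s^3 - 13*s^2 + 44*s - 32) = s - 1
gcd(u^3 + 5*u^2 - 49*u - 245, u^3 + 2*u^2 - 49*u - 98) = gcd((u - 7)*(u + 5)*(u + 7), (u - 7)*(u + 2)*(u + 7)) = u^2 - 49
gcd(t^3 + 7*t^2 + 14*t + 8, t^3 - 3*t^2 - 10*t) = t + 2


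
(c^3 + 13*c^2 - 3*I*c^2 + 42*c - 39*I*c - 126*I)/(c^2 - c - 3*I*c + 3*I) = (c^2 + 13*c + 42)/(c - 1)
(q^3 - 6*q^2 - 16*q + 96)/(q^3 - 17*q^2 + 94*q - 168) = (q + 4)/(q - 7)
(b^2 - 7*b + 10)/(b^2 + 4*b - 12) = (b - 5)/(b + 6)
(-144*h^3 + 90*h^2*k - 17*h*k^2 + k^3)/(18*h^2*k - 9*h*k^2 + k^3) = (-8*h + k)/k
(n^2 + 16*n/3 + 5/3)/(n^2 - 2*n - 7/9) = 3*(n + 5)/(3*n - 7)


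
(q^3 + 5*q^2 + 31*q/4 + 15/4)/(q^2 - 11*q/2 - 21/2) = (2*q^2 + 7*q + 5)/(2*(q - 7))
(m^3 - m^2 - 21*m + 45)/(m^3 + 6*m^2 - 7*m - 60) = (m - 3)/(m + 4)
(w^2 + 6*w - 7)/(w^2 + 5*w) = (w^2 + 6*w - 7)/(w*(w + 5))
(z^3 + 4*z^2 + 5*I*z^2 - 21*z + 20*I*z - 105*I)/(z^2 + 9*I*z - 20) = (z^2 + 4*z - 21)/(z + 4*I)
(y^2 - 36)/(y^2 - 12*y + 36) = (y + 6)/(y - 6)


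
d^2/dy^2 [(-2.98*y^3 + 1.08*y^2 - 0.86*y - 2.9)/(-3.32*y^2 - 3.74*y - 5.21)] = (-1.13686837721616e-13*y^5 - 2.8421709430404e-14*y^4 + 26.0536*y^3 + 652.274568*y^2 + 612.135276*y - 111.341824)/(36.594368*y^6 + 123.671328*y^5 + 311.596608*y^4 + 440.462792*y^3 + 488.981424*y^2 + 304.556802*y + 141.420761)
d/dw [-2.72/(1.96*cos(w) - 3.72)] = -5.3312*sin(w)/(1.96*cos(w) - 3.72)^2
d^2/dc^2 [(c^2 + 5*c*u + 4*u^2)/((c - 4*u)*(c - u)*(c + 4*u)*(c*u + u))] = 2*(3*c^5 - 9*c^4*u + 3*c^4 - 19*c^3*u^2 + 3*c^3*u + c^3 + 87*c^2*u^3 - 69*c^2*u^2 + 3*c^2*u - 60*c*u^4 + 135*c*u^3 - 27*c*u^2 + 16*u^5 - 36*u^4 + 41*u^3)/(u*(c^9 - 15*c^8*u + 3*c^8 + 87*c^7*u^2 - 45*c^7*u + 3*c^7 - 245*c^6*u^3 + 261*c^6*u^2 - 45*c^6*u + c^6 + 348*c^5*u^4 - 735*c^5*u^3 + 261*c^5*u^2 - 15*c^5*u - 240*c^4*u^5 + 1044*c^4*u^4 - 735*c^4*u^3 + 87*c^4*u^2 + 64*c^3*u^6 - 720*c^3*u^5 + 1044*c^3*u^4 - 245*c^3*u^3 + 192*c^2*u^6 - 720*c^2*u^5 + 348*c^2*u^4 + 192*c*u^6 - 240*c*u^5 + 64*u^6))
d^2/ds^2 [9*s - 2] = 0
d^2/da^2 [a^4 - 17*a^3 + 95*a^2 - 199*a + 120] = 12*a^2 - 102*a + 190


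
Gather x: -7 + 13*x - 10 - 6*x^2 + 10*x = -6*x^2 + 23*x - 17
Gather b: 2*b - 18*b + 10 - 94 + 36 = -16*b - 48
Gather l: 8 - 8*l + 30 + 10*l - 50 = 2*l - 12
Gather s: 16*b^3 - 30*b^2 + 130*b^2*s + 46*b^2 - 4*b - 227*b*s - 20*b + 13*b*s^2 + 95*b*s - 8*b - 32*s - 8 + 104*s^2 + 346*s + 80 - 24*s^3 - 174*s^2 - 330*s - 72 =16*b^3 + 16*b^2 - 32*b - 24*s^3 + s^2*(13*b - 70) + s*(130*b^2 - 132*b - 16)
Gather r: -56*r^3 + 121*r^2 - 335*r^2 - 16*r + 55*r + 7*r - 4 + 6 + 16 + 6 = -56*r^3 - 214*r^2 + 46*r + 24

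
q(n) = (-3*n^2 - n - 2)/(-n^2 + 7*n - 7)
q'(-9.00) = -0.09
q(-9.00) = 1.56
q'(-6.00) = -0.14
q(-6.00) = 1.22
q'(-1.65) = -0.22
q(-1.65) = 0.40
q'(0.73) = 6.31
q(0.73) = 1.79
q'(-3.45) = -0.20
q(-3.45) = 0.80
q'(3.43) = -3.91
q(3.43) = -7.76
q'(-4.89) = -0.16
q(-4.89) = 1.06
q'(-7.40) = -0.11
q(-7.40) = 1.40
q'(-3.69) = -0.19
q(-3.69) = 0.84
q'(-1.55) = -0.22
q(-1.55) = 0.38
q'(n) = (-6*n - 1)/(-n^2 + 7*n - 7) + (2*n - 7)*(-3*n^2 - n - 2)/(-n^2 + 7*n - 7)^2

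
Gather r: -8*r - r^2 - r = -r^2 - 9*r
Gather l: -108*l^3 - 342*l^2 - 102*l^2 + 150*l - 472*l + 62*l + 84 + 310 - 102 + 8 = -108*l^3 - 444*l^2 - 260*l + 300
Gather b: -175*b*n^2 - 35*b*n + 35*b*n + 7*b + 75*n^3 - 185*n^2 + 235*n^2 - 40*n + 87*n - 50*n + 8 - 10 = b*(7 - 175*n^2) + 75*n^3 + 50*n^2 - 3*n - 2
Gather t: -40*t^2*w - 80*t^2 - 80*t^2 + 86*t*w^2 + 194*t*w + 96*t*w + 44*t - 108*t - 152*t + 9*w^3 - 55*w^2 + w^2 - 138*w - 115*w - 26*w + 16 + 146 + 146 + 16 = t^2*(-40*w - 160) + t*(86*w^2 + 290*w - 216) + 9*w^3 - 54*w^2 - 279*w + 324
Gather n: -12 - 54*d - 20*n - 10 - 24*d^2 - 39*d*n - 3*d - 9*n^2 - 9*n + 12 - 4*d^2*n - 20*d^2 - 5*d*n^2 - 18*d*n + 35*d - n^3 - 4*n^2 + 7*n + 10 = -44*d^2 - 22*d - n^3 + n^2*(-5*d - 13) + n*(-4*d^2 - 57*d - 22)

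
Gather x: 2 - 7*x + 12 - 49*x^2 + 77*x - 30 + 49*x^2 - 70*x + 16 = 0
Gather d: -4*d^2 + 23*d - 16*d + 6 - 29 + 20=-4*d^2 + 7*d - 3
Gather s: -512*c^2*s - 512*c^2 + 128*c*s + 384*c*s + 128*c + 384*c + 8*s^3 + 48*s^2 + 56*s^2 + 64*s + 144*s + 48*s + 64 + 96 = -512*c^2 + 512*c + 8*s^3 + 104*s^2 + s*(-512*c^2 + 512*c + 256) + 160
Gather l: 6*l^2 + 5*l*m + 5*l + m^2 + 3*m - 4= 6*l^2 + l*(5*m + 5) + m^2 + 3*m - 4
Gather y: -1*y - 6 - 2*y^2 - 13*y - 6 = -2*y^2 - 14*y - 12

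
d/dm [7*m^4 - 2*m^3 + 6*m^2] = 2*m*(14*m^2 - 3*m + 6)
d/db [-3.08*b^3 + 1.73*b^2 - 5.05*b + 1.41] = -9.24*b^2 + 3.46*b - 5.05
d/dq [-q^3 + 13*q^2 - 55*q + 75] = -3*q^2 + 26*q - 55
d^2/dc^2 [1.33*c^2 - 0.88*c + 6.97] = 2.66000000000000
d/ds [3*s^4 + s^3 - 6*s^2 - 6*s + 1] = 12*s^3 + 3*s^2 - 12*s - 6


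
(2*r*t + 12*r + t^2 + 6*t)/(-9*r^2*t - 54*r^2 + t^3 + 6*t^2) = (-2*r - t)/(9*r^2 - t^2)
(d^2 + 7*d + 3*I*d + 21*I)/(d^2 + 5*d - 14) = (d + 3*I)/(d - 2)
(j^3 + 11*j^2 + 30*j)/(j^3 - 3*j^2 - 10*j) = (j^2 + 11*j + 30)/(j^2 - 3*j - 10)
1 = 1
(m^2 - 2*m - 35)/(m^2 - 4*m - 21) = (m + 5)/(m + 3)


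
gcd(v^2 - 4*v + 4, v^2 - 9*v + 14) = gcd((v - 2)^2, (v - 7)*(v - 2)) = v - 2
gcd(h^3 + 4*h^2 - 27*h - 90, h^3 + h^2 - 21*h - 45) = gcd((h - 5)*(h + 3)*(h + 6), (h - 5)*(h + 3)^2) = h^2 - 2*h - 15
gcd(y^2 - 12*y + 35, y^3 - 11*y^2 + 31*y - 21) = y - 7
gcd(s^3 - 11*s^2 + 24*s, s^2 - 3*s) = s^2 - 3*s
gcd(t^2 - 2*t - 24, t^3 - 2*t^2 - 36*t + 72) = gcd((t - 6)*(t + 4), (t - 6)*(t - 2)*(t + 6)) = t - 6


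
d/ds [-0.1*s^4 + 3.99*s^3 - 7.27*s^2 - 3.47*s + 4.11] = -0.4*s^3 + 11.97*s^2 - 14.54*s - 3.47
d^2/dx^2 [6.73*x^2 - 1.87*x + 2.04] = 13.4600000000000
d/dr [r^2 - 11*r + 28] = 2*r - 11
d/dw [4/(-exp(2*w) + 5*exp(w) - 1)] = (8*exp(w) - 20)*exp(w)/(exp(2*w) - 5*exp(w) + 1)^2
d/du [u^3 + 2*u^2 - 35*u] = 3*u^2 + 4*u - 35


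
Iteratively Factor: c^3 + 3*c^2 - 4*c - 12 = (c - 2)*(c^2 + 5*c + 6) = (c - 2)*(c + 3)*(c + 2)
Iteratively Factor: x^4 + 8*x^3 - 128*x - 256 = (x + 4)*(x^3 + 4*x^2 - 16*x - 64) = (x + 4)^2*(x^2 - 16) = (x + 4)^3*(x - 4)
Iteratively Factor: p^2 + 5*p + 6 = (p + 3)*(p + 2)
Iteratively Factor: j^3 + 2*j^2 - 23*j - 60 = (j + 3)*(j^2 - j - 20) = (j + 3)*(j + 4)*(j - 5)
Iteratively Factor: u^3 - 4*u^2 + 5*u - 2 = (u - 1)*(u^2 - 3*u + 2) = (u - 2)*(u - 1)*(u - 1)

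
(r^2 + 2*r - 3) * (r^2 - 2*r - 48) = r^4 - 55*r^2 - 90*r + 144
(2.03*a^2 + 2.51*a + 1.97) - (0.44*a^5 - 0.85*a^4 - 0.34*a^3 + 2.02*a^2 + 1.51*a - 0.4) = -0.44*a^5 + 0.85*a^4 + 0.34*a^3 + 0.00999999999999979*a^2 + 1.0*a + 2.37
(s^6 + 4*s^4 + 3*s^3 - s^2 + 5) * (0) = 0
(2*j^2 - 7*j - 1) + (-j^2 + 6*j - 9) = j^2 - j - 10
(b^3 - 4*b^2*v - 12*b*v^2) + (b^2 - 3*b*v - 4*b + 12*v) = b^3 - 4*b^2*v + b^2 - 12*b*v^2 - 3*b*v - 4*b + 12*v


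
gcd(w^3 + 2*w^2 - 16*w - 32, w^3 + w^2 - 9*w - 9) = 1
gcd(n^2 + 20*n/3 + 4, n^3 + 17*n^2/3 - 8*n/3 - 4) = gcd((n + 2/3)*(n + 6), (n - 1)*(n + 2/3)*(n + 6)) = n^2 + 20*n/3 + 4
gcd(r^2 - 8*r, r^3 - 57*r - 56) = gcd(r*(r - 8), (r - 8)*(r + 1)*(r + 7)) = r - 8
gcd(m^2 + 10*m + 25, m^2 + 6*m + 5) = m + 5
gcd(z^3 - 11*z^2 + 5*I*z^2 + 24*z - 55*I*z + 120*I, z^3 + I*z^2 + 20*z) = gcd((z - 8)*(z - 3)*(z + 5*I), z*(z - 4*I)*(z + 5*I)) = z + 5*I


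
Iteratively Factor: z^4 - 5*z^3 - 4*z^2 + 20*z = (z - 2)*(z^3 - 3*z^2 - 10*z) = (z - 2)*(z + 2)*(z^2 - 5*z) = z*(z - 2)*(z + 2)*(z - 5)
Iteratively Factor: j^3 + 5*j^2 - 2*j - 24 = (j + 4)*(j^2 + j - 6) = (j + 3)*(j + 4)*(j - 2)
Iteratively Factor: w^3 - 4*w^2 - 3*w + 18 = (w - 3)*(w^2 - w - 6) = (w - 3)*(w + 2)*(w - 3)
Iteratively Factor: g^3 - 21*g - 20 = (g + 4)*(g^2 - 4*g - 5) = (g + 1)*(g + 4)*(g - 5)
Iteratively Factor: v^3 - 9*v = (v + 3)*(v^2 - 3*v) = v*(v + 3)*(v - 3)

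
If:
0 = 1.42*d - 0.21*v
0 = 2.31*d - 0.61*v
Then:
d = 0.00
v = 0.00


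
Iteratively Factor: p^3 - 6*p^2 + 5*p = (p)*(p^2 - 6*p + 5) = p*(p - 5)*(p - 1)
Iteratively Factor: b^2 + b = (b + 1)*(b)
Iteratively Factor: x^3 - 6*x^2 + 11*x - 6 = (x - 1)*(x^2 - 5*x + 6) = (x - 3)*(x - 1)*(x - 2)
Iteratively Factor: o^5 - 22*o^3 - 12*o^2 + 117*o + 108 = (o + 3)*(o^4 - 3*o^3 - 13*o^2 + 27*o + 36) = (o - 4)*(o + 3)*(o^3 + o^2 - 9*o - 9) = (o - 4)*(o + 3)^2*(o^2 - 2*o - 3) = (o - 4)*(o + 1)*(o + 3)^2*(o - 3)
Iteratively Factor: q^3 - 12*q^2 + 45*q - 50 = (q - 5)*(q^2 - 7*q + 10) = (q - 5)^2*(q - 2)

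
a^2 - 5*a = a*(a - 5)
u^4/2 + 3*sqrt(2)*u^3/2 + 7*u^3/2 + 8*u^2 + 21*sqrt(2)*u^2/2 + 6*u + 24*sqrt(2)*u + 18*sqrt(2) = (u/2 + 1)*(u + 2)*(u + 3)*(u + 3*sqrt(2))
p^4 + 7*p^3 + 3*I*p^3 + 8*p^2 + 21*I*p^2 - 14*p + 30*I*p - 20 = (p + 2)*(p + 5)*(p + I)*(p + 2*I)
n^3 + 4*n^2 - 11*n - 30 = (n - 3)*(n + 2)*(n + 5)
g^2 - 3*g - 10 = (g - 5)*(g + 2)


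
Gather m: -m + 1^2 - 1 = -m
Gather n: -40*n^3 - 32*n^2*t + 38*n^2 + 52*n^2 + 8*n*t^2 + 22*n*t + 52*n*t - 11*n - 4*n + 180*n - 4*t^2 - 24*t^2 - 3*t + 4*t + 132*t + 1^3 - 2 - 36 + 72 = -40*n^3 + n^2*(90 - 32*t) + n*(8*t^2 + 74*t + 165) - 28*t^2 + 133*t + 35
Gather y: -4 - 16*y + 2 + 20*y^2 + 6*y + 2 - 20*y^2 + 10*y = 0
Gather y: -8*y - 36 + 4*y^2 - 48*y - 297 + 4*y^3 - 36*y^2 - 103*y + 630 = 4*y^3 - 32*y^2 - 159*y + 297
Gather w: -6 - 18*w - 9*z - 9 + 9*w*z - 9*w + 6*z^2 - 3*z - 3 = w*(9*z - 27) + 6*z^2 - 12*z - 18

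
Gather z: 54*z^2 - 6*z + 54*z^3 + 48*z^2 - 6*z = 54*z^3 + 102*z^2 - 12*z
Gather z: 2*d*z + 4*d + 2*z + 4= 4*d + z*(2*d + 2) + 4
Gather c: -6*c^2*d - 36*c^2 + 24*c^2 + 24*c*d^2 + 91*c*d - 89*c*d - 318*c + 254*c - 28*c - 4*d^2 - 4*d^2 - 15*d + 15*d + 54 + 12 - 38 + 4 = c^2*(-6*d - 12) + c*(24*d^2 + 2*d - 92) - 8*d^2 + 32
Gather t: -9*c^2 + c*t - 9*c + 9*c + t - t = -9*c^2 + c*t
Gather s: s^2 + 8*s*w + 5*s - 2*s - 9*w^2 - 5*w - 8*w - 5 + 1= s^2 + s*(8*w + 3) - 9*w^2 - 13*w - 4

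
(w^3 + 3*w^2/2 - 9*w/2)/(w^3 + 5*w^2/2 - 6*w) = (w + 3)/(w + 4)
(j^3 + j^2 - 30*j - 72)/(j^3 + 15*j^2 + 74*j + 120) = (j^2 - 3*j - 18)/(j^2 + 11*j + 30)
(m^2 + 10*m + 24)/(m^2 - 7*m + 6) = (m^2 + 10*m + 24)/(m^2 - 7*m + 6)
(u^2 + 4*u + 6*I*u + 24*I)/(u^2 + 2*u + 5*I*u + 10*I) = (u^2 + u*(4 + 6*I) + 24*I)/(u^2 + u*(2 + 5*I) + 10*I)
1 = 1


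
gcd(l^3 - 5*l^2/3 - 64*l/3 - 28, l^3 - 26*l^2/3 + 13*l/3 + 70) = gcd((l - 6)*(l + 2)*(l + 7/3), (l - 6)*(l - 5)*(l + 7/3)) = l^2 - 11*l/3 - 14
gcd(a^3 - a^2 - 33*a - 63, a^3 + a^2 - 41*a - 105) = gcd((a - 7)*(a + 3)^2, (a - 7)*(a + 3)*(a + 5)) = a^2 - 4*a - 21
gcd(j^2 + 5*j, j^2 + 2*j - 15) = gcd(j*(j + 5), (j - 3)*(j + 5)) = j + 5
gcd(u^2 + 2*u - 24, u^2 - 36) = u + 6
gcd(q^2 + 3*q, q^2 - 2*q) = q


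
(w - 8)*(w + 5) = w^2 - 3*w - 40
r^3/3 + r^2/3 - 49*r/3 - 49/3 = (r/3 + 1/3)*(r - 7)*(r + 7)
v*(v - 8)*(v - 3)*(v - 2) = v^4 - 13*v^3 + 46*v^2 - 48*v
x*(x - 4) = x^2 - 4*x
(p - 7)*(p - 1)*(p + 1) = p^3 - 7*p^2 - p + 7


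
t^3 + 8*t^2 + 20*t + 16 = (t + 2)^2*(t + 4)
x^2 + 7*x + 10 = (x + 2)*(x + 5)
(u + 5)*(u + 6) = u^2 + 11*u + 30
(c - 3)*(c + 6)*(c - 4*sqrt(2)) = c^3 - 4*sqrt(2)*c^2 + 3*c^2 - 18*c - 12*sqrt(2)*c + 72*sqrt(2)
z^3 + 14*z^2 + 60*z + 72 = (z + 2)*(z + 6)^2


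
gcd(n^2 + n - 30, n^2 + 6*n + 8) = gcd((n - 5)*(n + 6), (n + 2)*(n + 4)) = 1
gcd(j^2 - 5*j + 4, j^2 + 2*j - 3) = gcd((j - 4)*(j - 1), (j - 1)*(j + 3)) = j - 1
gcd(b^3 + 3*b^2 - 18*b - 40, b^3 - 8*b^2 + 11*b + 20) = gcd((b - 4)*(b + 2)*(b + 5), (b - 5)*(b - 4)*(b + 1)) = b - 4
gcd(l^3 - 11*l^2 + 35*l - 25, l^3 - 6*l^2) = 1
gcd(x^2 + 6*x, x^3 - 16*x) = x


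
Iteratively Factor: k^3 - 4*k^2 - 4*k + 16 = (k + 2)*(k^2 - 6*k + 8) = (k - 4)*(k + 2)*(k - 2)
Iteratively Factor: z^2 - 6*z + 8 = (z - 4)*(z - 2)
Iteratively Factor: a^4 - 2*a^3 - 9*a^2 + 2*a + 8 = (a + 2)*(a^3 - 4*a^2 - a + 4) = (a - 1)*(a + 2)*(a^2 - 3*a - 4) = (a - 4)*(a - 1)*(a + 2)*(a + 1)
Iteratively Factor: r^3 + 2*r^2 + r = (r)*(r^2 + 2*r + 1) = r*(r + 1)*(r + 1)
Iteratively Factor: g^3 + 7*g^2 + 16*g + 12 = (g + 3)*(g^2 + 4*g + 4) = (g + 2)*(g + 3)*(g + 2)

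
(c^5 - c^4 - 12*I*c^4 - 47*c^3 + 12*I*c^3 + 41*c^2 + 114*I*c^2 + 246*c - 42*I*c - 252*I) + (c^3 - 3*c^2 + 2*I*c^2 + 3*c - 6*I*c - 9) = c^5 - c^4 - 12*I*c^4 - 46*c^3 + 12*I*c^3 + 38*c^2 + 116*I*c^2 + 249*c - 48*I*c - 9 - 252*I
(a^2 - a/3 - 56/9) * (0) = 0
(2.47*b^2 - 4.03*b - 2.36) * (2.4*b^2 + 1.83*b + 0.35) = 5.928*b^4 - 5.1519*b^3 - 12.1744*b^2 - 5.7293*b - 0.826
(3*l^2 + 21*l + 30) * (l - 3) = 3*l^3 + 12*l^2 - 33*l - 90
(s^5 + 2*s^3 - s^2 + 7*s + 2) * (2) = 2*s^5 + 4*s^3 - 2*s^2 + 14*s + 4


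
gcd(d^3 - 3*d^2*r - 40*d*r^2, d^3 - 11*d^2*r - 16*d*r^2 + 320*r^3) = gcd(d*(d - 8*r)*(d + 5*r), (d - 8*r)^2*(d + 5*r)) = -d^2 + 3*d*r + 40*r^2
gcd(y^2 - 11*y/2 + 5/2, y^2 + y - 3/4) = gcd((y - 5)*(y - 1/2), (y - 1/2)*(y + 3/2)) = y - 1/2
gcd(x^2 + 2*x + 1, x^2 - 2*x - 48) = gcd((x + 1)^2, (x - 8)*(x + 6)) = 1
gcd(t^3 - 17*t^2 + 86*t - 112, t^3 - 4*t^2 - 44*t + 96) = t^2 - 10*t + 16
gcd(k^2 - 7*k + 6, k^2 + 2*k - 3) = k - 1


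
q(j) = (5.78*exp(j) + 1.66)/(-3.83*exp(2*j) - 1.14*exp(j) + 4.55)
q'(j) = (5.78*exp(j) + 1.66)*(7.66*exp(2*j) + 1.14*exp(j))/(-3.83*exp(2*j) - 1.14*exp(j) + 4.55)^2 + 5.78*exp(j)/(-3.83*exp(2*j) - 1.14*exp(j) + 4.55)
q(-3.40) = 0.41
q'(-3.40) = 0.05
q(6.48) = -0.00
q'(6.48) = 0.00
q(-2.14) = 0.54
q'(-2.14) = 0.19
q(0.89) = -0.75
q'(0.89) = 1.06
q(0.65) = -1.09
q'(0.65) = 1.88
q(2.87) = -0.09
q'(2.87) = 0.09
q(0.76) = -0.91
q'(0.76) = 1.41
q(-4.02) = 0.39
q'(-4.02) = 0.02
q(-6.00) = 0.37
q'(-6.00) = 0.00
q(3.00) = -0.08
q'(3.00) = 0.08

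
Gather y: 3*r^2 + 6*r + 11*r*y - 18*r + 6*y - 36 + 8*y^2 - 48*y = 3*r^2 - 12*r + 8*y^2 + y*(11*r - 42) - 36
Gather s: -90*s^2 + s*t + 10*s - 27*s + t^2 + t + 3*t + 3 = -90*s^2 + s*(t - 17) + t^2 + 4*t + 3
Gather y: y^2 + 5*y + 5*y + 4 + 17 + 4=y^2 + 10*y + 25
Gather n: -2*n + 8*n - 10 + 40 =6*n + 30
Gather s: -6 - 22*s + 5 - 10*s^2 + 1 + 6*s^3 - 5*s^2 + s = 6*s^3 - 15*s^2 - 21*s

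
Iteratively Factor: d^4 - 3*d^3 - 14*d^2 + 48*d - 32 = (d + 4)*(d^3 - 7*d^2 + 14*d - 8) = (d - 2)*(d + 4)*(d^2 - 5*d + 4) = (d - 4)*(d - 2)*(d + 4)*(d - 1)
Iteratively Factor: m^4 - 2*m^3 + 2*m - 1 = (m - 1)*(m^3 - m^2 - m + 1) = (m - 1)^2*(m^2 - 1) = (m - 1)^3*(m + 1)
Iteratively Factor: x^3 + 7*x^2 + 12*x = (x)*(x^2 + 7*x + 12) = x*(x + 4)*(x + 3)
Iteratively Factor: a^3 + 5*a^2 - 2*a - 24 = (a + 4)*(a^2 + a - 6) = (a - 2)*(a + 4)*(a + 3)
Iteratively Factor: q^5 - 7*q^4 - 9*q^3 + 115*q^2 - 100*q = (q + 4)*(q^4 - 11*q^3 + 35*q^2 - 25*q) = (q - 5)*(q + 4)*(q^3 - 6*q^2 + 5*q) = (q - 5)^2*(q + 4)*(q^2 - q) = (q - 5)^2*(q - 1)*(q + 4)*(q)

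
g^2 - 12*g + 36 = (g - 6)^2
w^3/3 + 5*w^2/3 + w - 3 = (w/3 + 1)*(w - 1)*(w + 3)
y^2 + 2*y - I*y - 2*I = (y + 2)*(y - I)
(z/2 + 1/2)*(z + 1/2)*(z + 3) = z^3/2 + 9*z^2/4 + 5*z/2 + 3/4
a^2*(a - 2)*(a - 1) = a^4 - 3*a^3 + 2*a^2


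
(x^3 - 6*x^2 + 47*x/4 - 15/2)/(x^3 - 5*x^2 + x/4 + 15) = (2*x^2 - 7*x + 6)/(2*x^2 - 5*x - 12)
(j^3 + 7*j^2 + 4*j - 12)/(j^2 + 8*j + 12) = j - 1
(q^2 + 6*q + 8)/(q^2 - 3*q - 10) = (q + 4)/(q - 5)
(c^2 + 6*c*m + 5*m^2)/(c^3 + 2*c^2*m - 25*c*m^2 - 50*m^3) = (c + m)/(c^2 - 3*c*m - 10*m^2)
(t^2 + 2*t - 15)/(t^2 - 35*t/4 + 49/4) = 4*(t^2 + 2*t - 15)/(4*t^2 - 35*t + 49)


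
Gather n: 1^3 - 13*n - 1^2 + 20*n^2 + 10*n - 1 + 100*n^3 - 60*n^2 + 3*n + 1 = 100*n^3 - 40*n^2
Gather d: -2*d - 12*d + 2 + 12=14 - 14*d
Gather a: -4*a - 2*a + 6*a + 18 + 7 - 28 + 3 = 0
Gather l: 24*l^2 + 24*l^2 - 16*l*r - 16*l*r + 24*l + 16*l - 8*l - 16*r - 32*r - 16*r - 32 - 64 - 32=48*l^2 + l*(32 - 32*r) - 64*r - 128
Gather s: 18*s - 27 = 18*s - 27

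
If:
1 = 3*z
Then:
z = 1/3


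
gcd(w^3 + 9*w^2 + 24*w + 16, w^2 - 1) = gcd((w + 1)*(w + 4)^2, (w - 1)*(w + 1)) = w + 1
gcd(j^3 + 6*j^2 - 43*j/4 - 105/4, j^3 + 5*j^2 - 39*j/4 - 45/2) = j^2 - j - 15/4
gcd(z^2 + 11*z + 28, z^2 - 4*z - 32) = z + 4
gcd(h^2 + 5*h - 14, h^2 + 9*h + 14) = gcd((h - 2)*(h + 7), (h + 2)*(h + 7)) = h + 7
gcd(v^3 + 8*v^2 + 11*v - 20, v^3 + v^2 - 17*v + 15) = v^2 + 4*v - 5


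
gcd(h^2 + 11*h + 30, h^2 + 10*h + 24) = h + 6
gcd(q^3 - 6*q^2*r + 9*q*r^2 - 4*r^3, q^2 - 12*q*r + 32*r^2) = q - 4*r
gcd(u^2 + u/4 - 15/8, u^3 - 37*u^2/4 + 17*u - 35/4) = u - 5/4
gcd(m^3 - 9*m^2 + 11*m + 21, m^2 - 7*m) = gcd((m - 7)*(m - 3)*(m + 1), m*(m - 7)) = m - 7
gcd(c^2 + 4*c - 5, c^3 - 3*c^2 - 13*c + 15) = c - 1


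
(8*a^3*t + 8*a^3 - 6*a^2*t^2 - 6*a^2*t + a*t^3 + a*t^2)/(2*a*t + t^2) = a*(8*a^2*t + 8*a^2 - 6*a*t^2 - 6*a*t + t^3 + t^2)/(t*(2*a + t))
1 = 1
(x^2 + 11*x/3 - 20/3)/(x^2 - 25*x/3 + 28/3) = (x + 5)/(x - 7)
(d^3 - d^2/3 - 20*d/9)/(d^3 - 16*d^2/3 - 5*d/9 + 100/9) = d/(d - 5)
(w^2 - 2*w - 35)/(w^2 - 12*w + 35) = (w + 5)/(w - 5)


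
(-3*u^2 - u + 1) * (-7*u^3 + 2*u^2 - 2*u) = 21*u^5 + u^4 - 3*u^3 + 4*u^2 - 2*u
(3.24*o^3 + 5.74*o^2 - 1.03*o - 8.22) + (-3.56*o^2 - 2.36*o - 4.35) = 3.24*o^3 + 2.18*o^2 - 3.39*o - 12.57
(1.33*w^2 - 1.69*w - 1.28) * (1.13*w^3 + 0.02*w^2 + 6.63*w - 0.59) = 1.5029*w^5 - 1.8831*w^4 + 7.3377*w^3 - 12.015*w^2 - 7.4893*w + 0.7552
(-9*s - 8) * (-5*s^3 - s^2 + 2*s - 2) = 45*s^4 + 49*s^3 - 10*s^2 + 2*s + 16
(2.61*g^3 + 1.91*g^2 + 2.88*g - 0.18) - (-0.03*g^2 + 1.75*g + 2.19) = 2.61*g^3 + 1.94*g^2 + 1.13*g - 2.37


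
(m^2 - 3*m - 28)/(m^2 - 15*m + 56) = (m + 4)/(m - 8)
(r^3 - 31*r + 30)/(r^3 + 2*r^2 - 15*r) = (r^3 - 31*r + 30)/(r*(r^2 + 2*r - 15))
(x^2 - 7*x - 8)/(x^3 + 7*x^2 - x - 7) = (x - 8)/(x^2 + 6*x - 7)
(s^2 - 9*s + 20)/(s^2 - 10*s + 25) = (s - 4)/(s - 5)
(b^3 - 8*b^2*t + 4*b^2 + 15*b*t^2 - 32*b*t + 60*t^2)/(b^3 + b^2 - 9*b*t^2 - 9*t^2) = (b^2 - 5*b*t + 4*b - 20*t)/(b^2 + 3*b*t + b + 3*t)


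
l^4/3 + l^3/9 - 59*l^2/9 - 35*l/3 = l*(l/3 + 1)*(l - 5)*(l + 7/3)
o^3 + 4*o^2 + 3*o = o*(o + 1)*(o + 3)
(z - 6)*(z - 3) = z^2 - 9*z + 18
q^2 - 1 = (q - 1)*(q + 1)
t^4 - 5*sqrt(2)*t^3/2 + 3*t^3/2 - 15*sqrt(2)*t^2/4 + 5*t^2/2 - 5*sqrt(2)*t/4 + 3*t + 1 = (t + 1/2)*(t + 1)*(t - 2*sqrt(2))*(t - sqrt(2)/2)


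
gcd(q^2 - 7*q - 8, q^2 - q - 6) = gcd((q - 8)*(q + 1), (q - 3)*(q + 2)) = 1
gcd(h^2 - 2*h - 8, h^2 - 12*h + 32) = h - 4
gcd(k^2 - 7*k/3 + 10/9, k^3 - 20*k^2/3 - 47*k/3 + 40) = k - 5/3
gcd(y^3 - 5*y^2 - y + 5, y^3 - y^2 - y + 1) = y^2 - 1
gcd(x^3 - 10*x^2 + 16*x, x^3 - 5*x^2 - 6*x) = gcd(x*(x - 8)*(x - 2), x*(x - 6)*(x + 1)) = x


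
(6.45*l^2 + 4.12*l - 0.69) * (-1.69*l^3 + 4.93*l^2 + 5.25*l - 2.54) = -10.9005*l^5 + 24.8357*l^4 + 55.3402*l^3 + 1.8453*l^2 - 14.0873*l + 1.7526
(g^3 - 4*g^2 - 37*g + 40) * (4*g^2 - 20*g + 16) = 4*g^5 - 36*g^4 - 52*g^3 + 836*g^2 - 1392*g + 640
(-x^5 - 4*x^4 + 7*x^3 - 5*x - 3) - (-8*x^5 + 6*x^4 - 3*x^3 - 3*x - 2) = 7*x^5 - 10*x^4 + 10*x^3 - 2*x - 1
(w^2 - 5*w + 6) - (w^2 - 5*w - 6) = 12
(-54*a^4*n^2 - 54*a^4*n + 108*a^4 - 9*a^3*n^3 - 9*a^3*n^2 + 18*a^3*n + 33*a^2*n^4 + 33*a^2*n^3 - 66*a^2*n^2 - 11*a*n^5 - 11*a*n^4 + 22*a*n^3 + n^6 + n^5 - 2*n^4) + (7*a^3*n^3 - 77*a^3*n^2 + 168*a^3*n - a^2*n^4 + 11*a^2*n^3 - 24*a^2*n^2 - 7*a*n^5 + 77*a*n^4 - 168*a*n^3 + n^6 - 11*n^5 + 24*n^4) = -54*a^4*n^2 - 54*a^4*n + 108*a^4 - 2*a^3*n^3 - 86*a^3*n^2 + 186*a^3*n + 32*a^2*n^4 + 44*a^2*n^3 - 90*a^2*n^2 - 18*a*n^5 + 66*a*n^4 - 146*a*n^3 + 2*n^6 - 10*n^5 + 22*n^4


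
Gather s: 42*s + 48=42*s + 48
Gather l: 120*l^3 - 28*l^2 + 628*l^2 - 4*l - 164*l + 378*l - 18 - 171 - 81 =120*l^3 + 600*l^2 + 210*l - 270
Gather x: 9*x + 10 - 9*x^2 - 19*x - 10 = -9*x^2 - 10*x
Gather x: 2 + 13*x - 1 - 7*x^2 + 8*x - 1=-7*x^2 + 21*x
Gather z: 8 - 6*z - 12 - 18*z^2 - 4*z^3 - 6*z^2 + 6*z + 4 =-4*z^3 - 24*z^2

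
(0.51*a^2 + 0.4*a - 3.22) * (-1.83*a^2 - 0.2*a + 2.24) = -0.9333*a^4 - 0.834*a^3 + 6.955*a^2 + 1.54*a - 7.2128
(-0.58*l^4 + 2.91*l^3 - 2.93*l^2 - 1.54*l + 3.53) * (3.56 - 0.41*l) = 0.2378*l^5 - 3.2579*l^4 + 11.5609*l^3 - 9.7994*l^2 - 6.9297*l + 12.5668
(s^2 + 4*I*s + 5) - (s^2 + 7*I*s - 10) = -3*I*s + 15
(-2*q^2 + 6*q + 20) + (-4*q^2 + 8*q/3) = -6*q^2 + 26*q/3 + 20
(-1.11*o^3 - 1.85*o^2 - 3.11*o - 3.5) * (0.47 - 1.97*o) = 2.1867*o^4 + 3.1228*o^3 + 5.2572*o^2 + 5.4333*o - 1.645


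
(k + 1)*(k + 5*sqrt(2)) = k^2 + k + 5*sqrt(2)*k + 5*sqrt(2)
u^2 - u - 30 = (u - 6)*(u + 5)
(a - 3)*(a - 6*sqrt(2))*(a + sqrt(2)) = a^3 - 5*sqrt(2)*a^2 - 3*a^2 - 12*a + 15*sqrt(2)*a + 36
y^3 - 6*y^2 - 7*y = y*(y - 7)*(y + 1)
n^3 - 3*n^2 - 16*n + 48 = (n - 4)*(n - 3)*(n + 4)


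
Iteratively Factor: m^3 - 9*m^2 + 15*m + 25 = (m + 1)*(m^2 - 10*m + 25) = (m - 5)*(m + 1)*(m - 5)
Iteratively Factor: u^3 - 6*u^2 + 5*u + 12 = (u + 1)*(u^2 - 7*u + 12) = (u - 3)*(u + 1)*(u - 4)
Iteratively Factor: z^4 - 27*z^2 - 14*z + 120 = (z + 4)*(z^3 - 4*z^2 - 11*z + 30) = (z - 5)*(z + 4)*(z^2 + z - 6) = (z - 5)*(z - 2)*(z + 4)*(z + 3)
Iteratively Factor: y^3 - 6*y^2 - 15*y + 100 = (y - 5)*(y^2 - y - 20) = (y - 5)^2*(y + 4)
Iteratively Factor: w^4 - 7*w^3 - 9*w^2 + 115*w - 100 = (w + 4)*(w^3 - 11*w^2 + 35*w - 25) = (w - 1)*(w + 4)*(w^2 - 10*w + 25) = (w - 5)*(w - 1)*(w + 4)*(w - 5)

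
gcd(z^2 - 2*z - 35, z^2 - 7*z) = z - 7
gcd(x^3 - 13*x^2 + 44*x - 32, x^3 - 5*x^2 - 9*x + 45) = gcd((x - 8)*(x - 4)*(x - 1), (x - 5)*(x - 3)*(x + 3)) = 1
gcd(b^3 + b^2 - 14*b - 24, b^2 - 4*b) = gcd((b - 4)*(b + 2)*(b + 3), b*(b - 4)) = b - 4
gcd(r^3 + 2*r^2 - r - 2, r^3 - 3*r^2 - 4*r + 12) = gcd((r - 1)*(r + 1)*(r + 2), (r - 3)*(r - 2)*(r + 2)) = r + 2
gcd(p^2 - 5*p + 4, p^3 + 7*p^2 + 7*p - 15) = p - 1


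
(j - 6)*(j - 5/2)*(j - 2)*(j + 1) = j^4 - 19*j^3/2 + 43*j^2/2 + 2*j - 30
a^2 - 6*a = a*(a - 6)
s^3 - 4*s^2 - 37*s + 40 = (s - 8)*(s - 1)*(s + 5)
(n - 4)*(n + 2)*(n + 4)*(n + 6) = n^4 + 8*n^3 - 4*n^2 - 128*n - 192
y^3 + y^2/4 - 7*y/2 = y*(y - 7/4)*(y + 2)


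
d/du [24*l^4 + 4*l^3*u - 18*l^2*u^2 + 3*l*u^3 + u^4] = 4*l^3 - 36*l^2*u + 9*l*u^2 + 4*u^3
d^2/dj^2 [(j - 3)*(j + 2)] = 2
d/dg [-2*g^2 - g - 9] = -4*g - 1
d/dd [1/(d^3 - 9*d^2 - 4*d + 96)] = (-3*d^2 + 18*d + 4)/(d^3 - 9*d^2 - 4*d + 96)^2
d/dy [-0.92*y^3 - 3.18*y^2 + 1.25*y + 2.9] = -2.76*y^2 - 6.36*y + 1.25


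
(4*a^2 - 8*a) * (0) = 0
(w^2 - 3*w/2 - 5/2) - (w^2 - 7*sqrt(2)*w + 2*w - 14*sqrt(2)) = -7*w/2 + 7*sqrt(2)*w - 5/2 + 14*sqrt(2)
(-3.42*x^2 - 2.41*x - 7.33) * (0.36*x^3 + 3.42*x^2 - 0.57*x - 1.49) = -1.2312*x^5 - 12.564*x^4 - 8.9316*x^3 - 18.5991*x^2 + 7.769*x + 10.9217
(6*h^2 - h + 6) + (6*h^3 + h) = 6*h^3 + 6*h^2 + 6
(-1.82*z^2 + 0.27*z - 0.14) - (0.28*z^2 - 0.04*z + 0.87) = -2.1*z^2 + 0.31*z - 1.01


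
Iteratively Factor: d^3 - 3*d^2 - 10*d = (d - 5)*(d^2 + 2*d) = (d - 5)*(d + 2)*(d)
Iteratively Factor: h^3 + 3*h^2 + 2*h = (h + 1)*(h^2 + 2*h) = (h + 1)*(h + 2)*(h)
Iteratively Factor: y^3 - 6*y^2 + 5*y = (y)*(y^2 - 6*y + 5) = y*(y - 5)*(y - 1)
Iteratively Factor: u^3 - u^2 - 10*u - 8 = (u + 2)*(u^2 - 3*u - 4) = (u - 4)*(u + 2)*(u + 1)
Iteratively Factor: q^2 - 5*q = (q)*(q - 5)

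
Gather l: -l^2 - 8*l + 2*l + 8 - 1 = -l^2 - 6*l + 7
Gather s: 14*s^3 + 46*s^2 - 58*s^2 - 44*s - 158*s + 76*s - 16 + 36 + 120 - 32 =14*s^3 - 12*s^2 - 126*s + 108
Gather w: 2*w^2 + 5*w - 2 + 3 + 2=2*w^2 + 5*w + 3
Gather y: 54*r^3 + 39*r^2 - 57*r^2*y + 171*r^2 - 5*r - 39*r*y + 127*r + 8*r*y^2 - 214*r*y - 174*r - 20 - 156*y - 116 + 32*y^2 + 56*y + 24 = 54*r^3 + 210*r^2 - 52*r + y^2*(8*r + 32) + y*(-57*r^2 - 253*r - 100) - 112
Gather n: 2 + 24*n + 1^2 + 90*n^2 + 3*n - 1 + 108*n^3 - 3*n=108*n^3 + 90*n^2 + 24*n + 2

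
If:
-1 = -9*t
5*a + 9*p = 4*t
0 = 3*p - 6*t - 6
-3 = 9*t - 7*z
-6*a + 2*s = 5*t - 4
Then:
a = -176/45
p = 20/9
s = -1211/90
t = 1/9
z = 4/7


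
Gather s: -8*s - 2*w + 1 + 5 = -8*s - 2*w + 6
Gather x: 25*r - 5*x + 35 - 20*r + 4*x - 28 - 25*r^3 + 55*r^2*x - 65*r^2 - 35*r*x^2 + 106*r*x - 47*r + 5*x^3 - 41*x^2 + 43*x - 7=-25*r^3 - 65*r^2 - 42*r + 5*x^3 + x^2*(-35*r - 41) + x*(55*r^2 + 106*r + 42)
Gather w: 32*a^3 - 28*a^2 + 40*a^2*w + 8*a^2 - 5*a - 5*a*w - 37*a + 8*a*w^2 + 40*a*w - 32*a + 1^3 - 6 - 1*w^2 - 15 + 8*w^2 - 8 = 32*a^3 - 20*a^2 - 74*a + w^2*(8*a + 7) + w*(40*a^2 + 35*a) - 28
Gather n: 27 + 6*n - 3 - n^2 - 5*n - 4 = -n^2 + n + 20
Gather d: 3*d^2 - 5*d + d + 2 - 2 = 3*d^2 - 4*d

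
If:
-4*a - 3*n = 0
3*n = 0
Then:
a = 0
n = 0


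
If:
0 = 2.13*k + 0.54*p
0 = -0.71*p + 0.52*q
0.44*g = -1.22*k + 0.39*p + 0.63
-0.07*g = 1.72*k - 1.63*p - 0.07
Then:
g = 1.46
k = -0.00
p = 0.02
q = 0.02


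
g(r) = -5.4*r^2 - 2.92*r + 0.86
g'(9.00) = -100.12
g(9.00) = -462.82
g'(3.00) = -35.32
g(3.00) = -56.50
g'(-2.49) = 23.97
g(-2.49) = -25.35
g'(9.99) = -110.81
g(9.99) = -567.23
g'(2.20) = -26.68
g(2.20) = -31.70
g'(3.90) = -45.04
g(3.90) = -92.66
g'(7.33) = -82.08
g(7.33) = -310.68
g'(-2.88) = 28.18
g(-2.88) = -35.52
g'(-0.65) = 4.10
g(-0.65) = 0.48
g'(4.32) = -49.58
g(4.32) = -112.53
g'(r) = -10.8*r - 2.92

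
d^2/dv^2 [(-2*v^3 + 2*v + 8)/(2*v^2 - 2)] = 8*(3*v^2 + 1)/(v^6 - 3*v^4 + 3*v^2 - 1)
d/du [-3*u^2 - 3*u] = -6*u - 3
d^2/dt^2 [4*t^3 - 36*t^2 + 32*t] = 24*t - 72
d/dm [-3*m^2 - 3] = -6*m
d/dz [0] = 0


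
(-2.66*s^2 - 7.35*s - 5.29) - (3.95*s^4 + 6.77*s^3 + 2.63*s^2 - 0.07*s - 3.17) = -3.95*s^4 - 6.77*s^3 - 5.29*s^2 - 7.28*s - 2.12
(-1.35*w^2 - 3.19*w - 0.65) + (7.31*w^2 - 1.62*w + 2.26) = 5.96*w^2 - 4.81*w + 1.61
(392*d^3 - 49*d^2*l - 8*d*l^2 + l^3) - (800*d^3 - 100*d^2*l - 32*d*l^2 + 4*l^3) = -408*d^3 + 51*d^2*l + 24*d*l^2 - 3*l^3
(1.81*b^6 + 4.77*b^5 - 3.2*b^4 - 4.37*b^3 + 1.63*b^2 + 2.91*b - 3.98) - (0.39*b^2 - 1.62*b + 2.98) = 1.81*b^6 + 4.77*b^5 - 3.2*b^4 - 4.37*b^3 + 1.24*b^2 + 4.53*b - 6.96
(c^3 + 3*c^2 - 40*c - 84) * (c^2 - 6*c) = c^5 - 3*c^4 - 58*c^3 + 156*c^2 + 504*c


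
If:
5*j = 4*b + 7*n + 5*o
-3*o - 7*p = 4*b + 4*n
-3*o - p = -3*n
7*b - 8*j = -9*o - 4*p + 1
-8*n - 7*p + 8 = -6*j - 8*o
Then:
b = -1129/1677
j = -1076/1677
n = 28/1677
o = -212/1677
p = 240/559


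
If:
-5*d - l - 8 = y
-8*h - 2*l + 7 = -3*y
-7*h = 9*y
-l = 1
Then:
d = -196/155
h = 27/31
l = -1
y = -21/31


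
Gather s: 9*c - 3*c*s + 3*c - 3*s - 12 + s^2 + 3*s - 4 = -3*c*s + 12*c + s^2 - 16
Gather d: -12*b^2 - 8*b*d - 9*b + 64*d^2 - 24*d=-12*b^2 - 9*b + 64*d^2 + d*(-8*b - 24)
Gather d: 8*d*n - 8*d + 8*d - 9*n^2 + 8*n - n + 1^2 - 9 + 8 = 8*d*n - 9*n^2 + 7*n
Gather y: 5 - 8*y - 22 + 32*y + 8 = 24*y - 9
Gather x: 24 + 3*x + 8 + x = 4*x + 32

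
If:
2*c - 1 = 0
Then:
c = 1/2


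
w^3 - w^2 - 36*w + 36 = (w - 6)*(w - 1)*(w + 6)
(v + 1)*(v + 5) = v^2 + 6*v + 5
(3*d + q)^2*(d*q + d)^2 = 9*d^4*q^2 + 18*d^4*q + 9*d^4 + 6*d^3*q^3 + 12*d^3*q^2 + 6*d^3*q + d^2*q^4 + 2*d^2*q^3 + d^2*q^2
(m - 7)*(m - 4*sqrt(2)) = m^2 - 7*m - 4*sqrt(2)*m + 28*sqrt(2)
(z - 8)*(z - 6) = z^2 - 14*z + 48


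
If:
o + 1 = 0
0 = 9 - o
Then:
No Solution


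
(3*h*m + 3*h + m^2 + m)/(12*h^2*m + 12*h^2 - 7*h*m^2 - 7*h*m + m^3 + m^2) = (3*h + m)/(12*h^2 - 7*h*m + m^2)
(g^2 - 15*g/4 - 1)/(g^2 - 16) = (g + 1/4)/(g + 4)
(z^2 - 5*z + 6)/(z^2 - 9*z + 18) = (z - 2)/(z - 6)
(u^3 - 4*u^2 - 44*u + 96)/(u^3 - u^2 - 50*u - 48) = (u - 2)/(u + 1)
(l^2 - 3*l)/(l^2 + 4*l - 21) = l/(l + 7)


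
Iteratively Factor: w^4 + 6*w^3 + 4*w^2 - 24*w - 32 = (w + 2)*(w^3 + 4*w^2 - 4*w - 16) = (w - 2)*(w + 2)*(w^2 + 6*w + 8) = (w - 2)*(w + 2)^2*(w + 4)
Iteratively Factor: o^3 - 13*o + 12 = (o - 1)*(o^2 + o - 12) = (o - 1)*(o + 4)*(o - 3)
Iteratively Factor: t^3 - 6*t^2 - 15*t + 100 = (t - 5)*(t^2 - t - 20) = (t - 5)*(t + 4)*(t - 5)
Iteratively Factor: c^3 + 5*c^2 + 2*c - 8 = (c - 1)*(c^2 + 6*c + 8) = (c - 1)*(c + 2)*(c + 4)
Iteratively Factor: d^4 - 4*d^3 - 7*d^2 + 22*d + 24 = (d - 3)*(d^3 - d^2 - 10*d - 8) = (d - 3)*(d + 2)*(d^2 - 3*d - 4) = (d - 3)*(d + 1)*(d + 2)*(d - 4)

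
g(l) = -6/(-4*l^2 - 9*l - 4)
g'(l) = -6*(8*l + 9)/(-4*l^2 - 9*l - 4)^2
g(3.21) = 0.08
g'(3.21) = -0.04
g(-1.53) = -14.76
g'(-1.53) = 117.70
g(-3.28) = 0.34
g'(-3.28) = 0.34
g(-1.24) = -5.94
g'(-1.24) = 5.42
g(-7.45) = 0.04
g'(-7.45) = 0.01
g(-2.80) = 0.59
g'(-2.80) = 0.78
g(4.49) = 0.05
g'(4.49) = -0.02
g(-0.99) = -6.06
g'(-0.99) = -6.62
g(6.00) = 0.03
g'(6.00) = -0.00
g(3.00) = 0.09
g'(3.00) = -0.04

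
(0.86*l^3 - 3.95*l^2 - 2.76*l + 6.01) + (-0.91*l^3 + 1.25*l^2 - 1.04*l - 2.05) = -0.05*l^3 - 2.7*l^2 - 3.8*l + 3.96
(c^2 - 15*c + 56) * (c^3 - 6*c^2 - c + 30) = c^5 - 21*c^4 + 145*c^3 - 291*c^2 - 506*c + 1680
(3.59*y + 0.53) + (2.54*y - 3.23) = 6.13*y - 2.7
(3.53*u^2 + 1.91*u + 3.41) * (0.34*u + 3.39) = 1.2002*u^3 + 12.6161*u^2 + 7.6343*u + 11.5599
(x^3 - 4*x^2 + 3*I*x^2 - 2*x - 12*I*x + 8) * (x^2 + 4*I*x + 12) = x^5 - 4*x^4 + 7*I*x^4 - 2*x^3 - 28*I*x^3 + 8*x^2 + 28*I*x^2 - 24*x - 112*I*x + 96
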